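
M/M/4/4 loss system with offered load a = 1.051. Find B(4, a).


B(c,a) = (a^c/c!) / Σ_{k=0}^{c} a^k/k!
a^4/4! = 0.050839
Σ terms (k=0..4): 1.00000 + 1.05100 + 0.55230 + 0.19349 + 0.05084 = 2.847629
B = 0.050839/2.847629 = 0.017853

Final: 0.017853


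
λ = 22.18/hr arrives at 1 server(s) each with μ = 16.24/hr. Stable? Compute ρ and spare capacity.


Total capacity cμ = 1·16.24 = 16.24/hr
ρ = λ/(cμ) = 22.18/16.24 = 1.3658
Stable ⇔ ρ < 1: NO
Spare capacity = cμ − λ = 16.24 − 22.18 = -5.94/hr

Final: ρ = 1.3658; unstable; margin = -5.94/hr


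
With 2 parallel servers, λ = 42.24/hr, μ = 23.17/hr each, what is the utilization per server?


ρ = λ/(cμ) = 42.24/(2·23.17) = 42.24/46.34 = 0.9115

Final: 0.9115


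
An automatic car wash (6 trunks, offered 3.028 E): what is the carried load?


B(6,3.028) = 0.053704 (Erlang-B)
Carried load = a(1 − B) = 3.028·(1 − 0.053704) = 3.028·0.946296 = 2.8654 E

Final: 2.8654 Erlangs


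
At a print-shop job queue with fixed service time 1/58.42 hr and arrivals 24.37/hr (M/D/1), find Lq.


ρ = 24.37/58.42 = 0.4172
M/D/1: Lq = ρ²/(2(1−ρ)) = 0.1740/(2·0.5828) = 0.14928

Final: 0.14928


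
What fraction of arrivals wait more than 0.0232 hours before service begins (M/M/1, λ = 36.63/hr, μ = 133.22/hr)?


ρ = 36.63/133.22 = 0.2750
P(Wq > t) = ρ·e^{−(μ−λ)t} = 0.2750·e^{−2.2409}
= 0.2750·0.106364 = 0.029246

Final: 0.029246


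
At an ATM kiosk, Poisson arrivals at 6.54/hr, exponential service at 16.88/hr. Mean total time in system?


W = 1/(μ−λ) = 1/(16.88 − 6.54) = 1/10.34 = 0.09671 hr

Final: 0.09671 hr


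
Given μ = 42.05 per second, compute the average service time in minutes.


Mean service time = 1/μ = 1/42.05 second = 0.02378 second
In minutes: 0.02378 × 0.0166667 = 0.0003964 min

Final: 0.0003964 min


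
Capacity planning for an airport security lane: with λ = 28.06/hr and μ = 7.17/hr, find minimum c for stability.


Stability requires cμ > λ ⇔ c > λ/μ.
λ/μ = 28.06/7.17 = 3.9135
Minimum integer c = ⌊3.9135⌋ + 1 = 4
Check: 4·7.17 = 28.68 > 28.06, while 3·7.17 = 21.51 ≤ 28.06

Final: 4 servers


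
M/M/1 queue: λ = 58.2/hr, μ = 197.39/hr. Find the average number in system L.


ρ = λ/μ = 58.2/197.39 = 0.2948
L = ρ/(1−ρ) = 0.2948/(1 − 0.2948) = 0.2948/0.7052 = 0.4181

Final: 0.4181


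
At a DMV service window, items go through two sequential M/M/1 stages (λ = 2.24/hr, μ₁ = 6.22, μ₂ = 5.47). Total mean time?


Each node sees arrival rate λ = 2.24/hr (tandem ⇒ throughput preserved).
W₁ = 1/(μ₁−λ) = 1/(6.22−2.24) = 0.25126 hr
W₂ = 1/(μ₂−λ) = 1/(5.47−2.24) = 0.30960 hr
W_total = W₁ + W₂ = 0.25126 + 0.30960 = 0.56085 hr

Final: 0.56085 hr


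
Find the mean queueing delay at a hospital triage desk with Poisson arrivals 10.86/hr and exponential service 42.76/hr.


ρ = 10.86/42.76 = 0.2540
Wq = ρ/(μ−λ) = 0.2540/(42.76 − 10.86) = 0.2540/31.90 = 0.007962 hr

Final: 0.007962 hr


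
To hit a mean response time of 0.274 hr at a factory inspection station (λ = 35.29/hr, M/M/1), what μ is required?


W = 1/(μ−λ) ⇒ μ − λ = 1/W = 1/0.274 = 3.6496
μ = λ + 1/W = 35.29 + 3.6496 = 38.9396 per hr

Final: 38.9396 /hr


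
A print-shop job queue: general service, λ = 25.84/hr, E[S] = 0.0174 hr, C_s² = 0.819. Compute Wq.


ρ = λ·E[S] = 25.84·0.0174 = 0.4496
E[S²] = E[S]²(1+C_s²) = 0.0174²·(1+0.819) = 0.0005507
Wq = λ·E[S²]/(2(1−ρ)) = 25.84·0.0005507/(2·0.5504) = 0.01293 hr

Final: 0.01293 hr


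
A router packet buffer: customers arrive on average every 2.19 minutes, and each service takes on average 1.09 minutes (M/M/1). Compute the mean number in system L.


λ = 60/2.19 = 27.3973 /hr
μ = 60/1.09 = 55.0459 /hr
ρ = λ/μ = 27.3973/55.0459 = 0.4977
L = ρ/(1−ρ) = 0.4977/0.5023 = 0.9909

Final: 0.9909


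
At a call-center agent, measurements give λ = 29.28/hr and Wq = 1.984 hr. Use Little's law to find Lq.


Lq = λWq = 29.28·1.984 = 58.0915

Final: 58.0915


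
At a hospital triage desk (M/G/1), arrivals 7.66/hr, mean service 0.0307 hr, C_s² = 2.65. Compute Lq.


ρ = λ·E[S] = 7.66·0.0307 = 0.2352
Lq = ρ²(1+C_s²)/(2(1−ρ)) = 0.05530·(1+2.65)/(2·0.7648)
= 0.05530·3.6500/1.5297 = 0.13196

Final: 0.13196


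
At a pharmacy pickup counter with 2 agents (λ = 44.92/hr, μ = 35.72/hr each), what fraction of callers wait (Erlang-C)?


a = λ/μ = 1.2576; ρ = a/2 = 0.6288
P₀ = 0.227913 (from M/M/c formula)
C(c,a) = [a^c/(c!(1−ρ))]·P₀ = [1.58145/(2·0.3712)]·0.227913
= 2.13007·0.227913 = 0.485472

Final: 0.485472


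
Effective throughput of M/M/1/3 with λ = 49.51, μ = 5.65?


ρ = 8.7628; P_K = (1−ρ)ρ^3/(1−ρ^4) = 0.886032
λ_eff = λ(1 − P_K) = 49.51·(1 − 0.886032) = 49.51·0.113968 = 5.6426 /hr

Final: 5.6426 /hr


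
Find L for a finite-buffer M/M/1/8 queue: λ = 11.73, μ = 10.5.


ρ = 11.73/10.5 = 1.1171
L = ρ[1 − (K+1)ρ^K + Kρ^(K+1)] / [(1−ρ)(1−ρ^(K+1))]
Numerator: 1.1171·(1 − 9·2.425882 + 8·2.710057) = 0.946796
Denominator: (-0.1171)·(-1.710057) = 0.200321
L = 0.946796/0.200321 = 4.7264

Final: 4.7264


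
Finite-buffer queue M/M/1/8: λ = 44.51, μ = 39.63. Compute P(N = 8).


ρ = λ/μ = 44.51/39.63 = 1.1231
P_K = (1−ρ)ρ^K/(1−ρ^(K+1)) = (-0.1231·2.532026)/(1 − 2.843817)
= -0.311791/-1.843817 = 0.169101

Final: 0.169101


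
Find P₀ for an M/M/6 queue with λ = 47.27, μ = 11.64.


a = λ/μ = 47.27/11.64 = 4.0610; ρ = a/c = 0.6768
Σ_{k=0}^{5} a^k/k! (terms k=0..5) = 1.00000 + 4.06100 + 8.24585 + 11.16212 + 11.33233 + 9.20411 = 45.00540
Tail: a^6/(6!(1−ρ)) = 4485.34375/(720·0.3232) = 19.27684
P₀ = 1/(45.00540 + 19.27684) = 1/64.28225 = 0.015556

Final: 0.015556


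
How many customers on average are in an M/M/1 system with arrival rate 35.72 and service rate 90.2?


ρ = λ/μ = 35.72/90.2 = 0.3960
L = ρ/(1−ρ) = 0.3960/(1 − 0.3960) = 0.3960/0.6040 = 0.6557

Final: 0.6557


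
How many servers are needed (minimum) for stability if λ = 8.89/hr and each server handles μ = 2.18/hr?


Stability requires cμ > λ ⇔ c > λ/μ.
λ/μ = 8.89/2.18 = 4.0780
Minimum integer c = ⌊4.0780⌋ + 1 = 5
Check: 5·2.18 = 10.90 > 8.89, while 4·2.18 = 8.72 ≤ 8.89

Final: 5 servers


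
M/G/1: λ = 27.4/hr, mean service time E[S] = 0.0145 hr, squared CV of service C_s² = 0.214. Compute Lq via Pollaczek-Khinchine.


ρ = λ·E[S] = 27.4·0.0145 = 0.3973
Lq = ρ²(1+C_s²)/(2(1−ρ)) = 0.1578·(1+0.214)/(2·0.6027)
= 0.1578·1.2140/1.2054 = 0.15897

Final: 0.15897


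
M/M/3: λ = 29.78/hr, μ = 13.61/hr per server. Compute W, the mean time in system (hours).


a = 2.1881; ρ = 0.7294; P₀ = 0.083101
Lq = P₀·a^c·ρ/(c!(1−ρ)²) = 1.44489
Wq = Lq/λ = 1.44489/29.78 = 0.04852 hr
W = Wq + 1/μ = 0.04852 + 0.07348 = 0.12199 hr

Final: 0.12199 hr


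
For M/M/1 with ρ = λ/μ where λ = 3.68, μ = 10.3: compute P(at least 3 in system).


ρ = 3.68/10.3 = 0.3573
P(N ≥ n) = ρ^n = 0.3573^3 = 0.045607

Final: 0.045607


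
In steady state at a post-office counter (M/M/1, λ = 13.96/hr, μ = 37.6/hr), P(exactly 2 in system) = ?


ρ = 13.96/37.6 = 0.3713
P_n = (1−ρ)·ρ^n = (1 − 0.3713)·0.3713^2 = 0.6287·0.137846 = 0.086667

Final: 0.086667


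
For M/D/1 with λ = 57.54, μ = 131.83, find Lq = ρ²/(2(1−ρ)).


ρ = 57.54/131.83 = 0.4365
M/D/1: Lq = ρ²/(2(1−ρ)) = 0.1905/(2·0.5635) = 0.16903

Final: 0.16903


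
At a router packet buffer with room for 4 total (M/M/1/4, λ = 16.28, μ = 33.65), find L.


ρ = 16.28/33.65 = 0.4838
L = ρ[1 − (K+1)ρ^K + Kρ^(K+1)] / [(1−ρ)(1−ρ^(K+1))]
Numerator: 0.4838·(1 − 5·0.054787 + 4·0.026506) = 0.402568
Denominator: (0.5162)·(0.973494) = 0.502514
L = 0.402568/0.502514 = 0.8011

Final: 0.8011


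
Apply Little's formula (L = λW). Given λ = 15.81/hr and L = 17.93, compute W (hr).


W = L/λ = 17.93/15.81 = 1.1341 hr

Final: 1.1341 hr


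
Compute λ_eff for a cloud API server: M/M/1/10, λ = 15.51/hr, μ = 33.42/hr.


ρ = 0.4641; P_K = (1−ρ)ρ^10/(1−ρ^11) = 0.0002484
λ_eff = λ(1 − P_K) = 15.51·(1 − 0.0002484) = 15.51·0.999752 = 15.5061 /hr

Final: 15.5061 /hr


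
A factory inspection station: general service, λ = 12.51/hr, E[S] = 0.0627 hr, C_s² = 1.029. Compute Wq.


ρ = λ·E[S] = 12.51·0.0627 = 0.7844
E[S²] = E[S]²(1+C_s²) = 0.0627²·(1+1.029) = 0.007977
Wq = λ·E[S²]/(2(1−ρ)) = 12.51·0.007977/(2·0.2156) = 0.23139 hr

Final: 0.23139 hr


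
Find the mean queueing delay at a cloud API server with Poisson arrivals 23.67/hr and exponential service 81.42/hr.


ρ = 23.67/81.42 = 0.2907
Wq = ρ/(μ−λ) = 0.2907/(81.42 − 23.67) = 0.2907/57.75 = 0.005034 hr

Final: 0.005034 hr


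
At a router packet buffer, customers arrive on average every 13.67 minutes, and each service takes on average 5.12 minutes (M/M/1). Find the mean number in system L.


λ = 60/13.67 = 4.3892 /hr
μ = 60/5.12 = 11.7188 /hr
ρ = λ/μ = 4.3892/11.7188 = 0.3745
L = ρ/(1−ρ) = 0.3745/0.6255 = 0.5988

Final: 0.5988


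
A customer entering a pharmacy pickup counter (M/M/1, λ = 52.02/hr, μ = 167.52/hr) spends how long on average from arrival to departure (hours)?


W = 1/(μ−λ) = 1/(167.52 − 52.02) = 1/115.50 = 0.008658 hr

Final: 0.008658 hr


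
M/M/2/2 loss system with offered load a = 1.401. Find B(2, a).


B(c,a) = (a^c/c!) / Σ_{k=0}^{c} a^k/k!
a^2/2! = 0.981401
Σ terms (k=0..2): 1.00000 + 1.40100 + 0.98140 = 3.382401
B = 0.981401/3.382401 = 0.290149

Final: 0.290149


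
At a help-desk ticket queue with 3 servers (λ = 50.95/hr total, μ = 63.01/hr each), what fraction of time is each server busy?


ρ = λ/(cμ) = 50.95/(3·63.01) = 50.95/189.03 = 0.2695

Final: 0.2695


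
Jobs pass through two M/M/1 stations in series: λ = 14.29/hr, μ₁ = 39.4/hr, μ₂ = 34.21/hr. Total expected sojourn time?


Each node sees arrival rate λ = 14.29/hr (tandem ⇒ throughput preserved).
W₁ = 1/(μ₁−λ) = 1/(39.4−14.29) = 0.03982 hr
W₂ = 1/(μ₂−λ) = 1/(34.21−14.29) = 0.05020 hr
W_total = W₁ + W₂ = 0.03982 + 0.05020 = 0.09003 hr

Final: 0.09003 hr


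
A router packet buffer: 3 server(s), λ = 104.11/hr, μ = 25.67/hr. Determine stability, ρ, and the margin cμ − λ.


Total capacity cμ = 3·25.67 = 77.01/hr
ρ = λ/(cμ) = 104.11/77.01 = 1.3519
Stable ⇔ ρ < 1: NO
Spare capacity = cμ − λ = 77.01 − 104.11 = -27.10/hr

Final: ρ = 1.3519; unstable; margin = -27.10/hr


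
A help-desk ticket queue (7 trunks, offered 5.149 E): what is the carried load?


B(7,5.149) = 0.129932 (Erlang-B)
Carried load = a(1 − B) = 5.149·(1 − 0.129932) = 5.149·0.870068 = 4.4800 E

Final: 4.4800 Erlangs


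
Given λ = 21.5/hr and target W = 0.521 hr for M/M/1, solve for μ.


W = 1/(μ−λ) ⇒ μ − λ = 1/W = 1/0.521 = 1.9194
μ = λ + 1/W = 21.5 + 1.9194 = 23.4194 per hr

Final: 23.4194 /hr


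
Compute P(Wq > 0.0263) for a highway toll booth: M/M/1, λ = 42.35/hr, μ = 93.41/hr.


ρ = 42.35/93.41 = 0.4534
P(Wq > t) = ρ·e^{−(μ−λ)t} = 0.4534·e^{−1.3429}
= 0.4534·0.261093 = 0.118374

Final: 0.118374


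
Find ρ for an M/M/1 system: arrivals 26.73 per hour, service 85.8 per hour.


ρ = λ/μ = 26.73/85.8 = 0.3115

Final: 0.3115


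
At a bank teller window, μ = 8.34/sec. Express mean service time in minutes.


Mean service time = 1/μ = 1/8.34 second = 0.11990 second
In minutes: 0.11990 × 0.0166667 = 0.001998 min

Final: 0.001998 min


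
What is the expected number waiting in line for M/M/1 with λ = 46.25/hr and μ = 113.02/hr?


ρ = 46.25/113.02 = 0.4092
Lq = ρ²/(1−ρ) = 0.1675/0.5908 = 0.2835

Final: 0.2835


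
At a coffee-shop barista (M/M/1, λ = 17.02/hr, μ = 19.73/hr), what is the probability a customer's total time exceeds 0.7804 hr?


W ~ Exponential(μ−λ) for M/M/1.
μ − λ = 19.73 − 17.02 = 2.7100
P(W > t) = e^{−(μ−λ)t} = e^{−2.1149} = 0.120647

Final: 0.120647


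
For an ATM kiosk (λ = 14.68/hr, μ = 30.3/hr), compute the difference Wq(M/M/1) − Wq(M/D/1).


ρ = 14.68/30.3 = 0.4845
Wq(M/M/1) = ρ/(μ−λ) = 0.4845/15.62 = 0.03102 hr
Wq(M/D/1) = ρ/(2(μ−λ)) = 0.01551 hr
Savings = 0.03102 − 0.01551 = 0.01551 hr

Final: 0.01551 hr


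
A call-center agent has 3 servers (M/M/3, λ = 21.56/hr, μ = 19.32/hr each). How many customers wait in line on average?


a = λ/μ = 1.1159; ρ = a/3 = 0.3720
P₀ = 0.321811
Lq = P₀·a^c·ρ / (c!·(1−ρ)²) = 0.321811·1.38971·0.3720/(6·0.39441)
= 0.07030

Final: 0.07030


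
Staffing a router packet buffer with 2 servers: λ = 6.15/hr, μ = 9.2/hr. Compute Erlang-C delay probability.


a = λ/μ = 0.6685; ρ = a/2 = 0.3342
P₀ = 0.498982 (from M/M/c formula)
C(c,a) = [a^c/(c!(1−ρ))]·P₀ = [0.44686/(2·0.6658)]·0.498982
= 0.33560·0.498982 = 0.167460

Final: 0.167460


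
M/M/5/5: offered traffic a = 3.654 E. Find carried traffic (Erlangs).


B(5,3.654) = 0.167969 (Erlang-B)
Carried load = a(1 − B) = 3.654·(1 − 0.167969) = 3.654·0.832031 = 3.0402 E

Final: 3.0402 Erlangs


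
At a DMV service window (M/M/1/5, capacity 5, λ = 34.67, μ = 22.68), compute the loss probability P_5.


ρ = λ/μ = 34.67/22.68 = 1.5287
P_K = (1−ρ)ρ^K/(1−ρ^(K+1)) = (-0.5287·8.347453)/(1 − 12.760414)
= -4.412961/-11.760414 = 0.375239

Final: 0.375239


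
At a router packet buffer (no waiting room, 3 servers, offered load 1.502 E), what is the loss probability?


B(c,a) = (a^c/c!) / Σ_{k=0}^{c} a^k/k!
a^3/3! = 0.564753
Σ terms (k=0..3): 1.00000 + 1.50200 + 1.12800 + 0.56475 = 4.194755
B = 0.564753/4.194755 = 0.134633

Final: 0.134633


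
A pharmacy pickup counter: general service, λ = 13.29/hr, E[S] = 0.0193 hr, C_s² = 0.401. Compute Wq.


ρ = λ·E[S] = 13.29·0.0193 = 0.2565
E[S²] = E[S]²(1+C_s²) = 0.0193²·(1+0.401) = 0.0005219
Wq = λ·E[S²]/(2(1−ρ)) = 13.29·0.0005219/(2·0.7435) = 0.004664 hr

Final: 0.004664 hr


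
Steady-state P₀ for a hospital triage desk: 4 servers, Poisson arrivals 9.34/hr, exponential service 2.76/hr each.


a = λ/μ = 9.34/2.76 = 3.3841; ρ = a/c = 0.8460
Σ_{k=0}^{3} a^k/k! (terms k=0..3) = 1.00000 + 3.38406 + 5.72592 + 6.45895 = 16.56894
Tail: a^4/(4!(1−ρ)) = 131.14483/(24·0.1540) = 35.48625
P₀ = 1/(16.56894 + 35.48625) = 1/52.05518 = 0.019210

Final: 0.019210


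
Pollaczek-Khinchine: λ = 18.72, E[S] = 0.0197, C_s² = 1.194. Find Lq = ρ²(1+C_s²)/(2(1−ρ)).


ρ = λ·E[S] = 18.72·0.0197 = 0.3688
Lq = ρ²(1+C_s²)/(2(1−ρ)) = 0.1360·(1+1.194)/(2·0.6312)
= 0.1360·2.1940/1.2624 = 0.23636

Final: 0.23636


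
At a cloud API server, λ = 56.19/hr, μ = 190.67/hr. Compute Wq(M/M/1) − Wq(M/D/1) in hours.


ρ = 56.19/190.67 = 0.2947
Wq(M/M/1) = ρ/(μ−λ) = 0.2947/134.48 = 0.002191 hr
Wq(M/D/1) = ρ/(2(μ−λ)) = 0.001096 hr
Savings = 0.002191 − 0.001096 = 0.001096 hr

Final: 0.001096 hr


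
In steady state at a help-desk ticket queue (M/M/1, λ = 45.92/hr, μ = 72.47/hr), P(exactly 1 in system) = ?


ρ = 45.92/72.47 = 0.6336
P_n = (1−ρ)·ρ^n = (1 − 0.6336)·0.6336^1 = 0.3664·0.633642 = 0.232140

Final: 0.232140


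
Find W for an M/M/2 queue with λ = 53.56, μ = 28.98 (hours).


a = 1.8482; ρ = 0.9241; P₀ = 0.039455
Lq = P₀·a^c·ρ/(c!(1−ρ)²) = 10.80483
Wq = Lq/λ = 10.80483/53.56 = 0.20173 hr
W = Wq + 1/μ = 0.20173 + 0.03451 = 0.23624 hr

Final: 0.23624 hr


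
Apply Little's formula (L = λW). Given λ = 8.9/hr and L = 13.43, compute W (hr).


W = L/λ = 13.43/8.9 = 1.5090 hr

Final: 1.5090 hr


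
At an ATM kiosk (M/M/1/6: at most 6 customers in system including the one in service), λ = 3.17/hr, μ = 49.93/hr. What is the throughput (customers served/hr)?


ρ = 0.06349; P_K = (1−ρ)ρ^6/(1−ρ^7) = 0.00000006133
λ_eff = λ(1 − P_K) = 3.17·(1 − 0.00000006133) = 3.17·1.000000 = 3.1700 /hr

Final: 3.1700 /hr


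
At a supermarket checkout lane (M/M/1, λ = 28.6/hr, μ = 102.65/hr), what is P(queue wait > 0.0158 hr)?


ρ = 28.6/102.65 = 0.2786
P(Wq > t) = ρ·e^{−(μ−λ)t} = 0.2786·e^{−1.1700}
= 0.2786·0.310370 = 0.086474

Final: 0.086474


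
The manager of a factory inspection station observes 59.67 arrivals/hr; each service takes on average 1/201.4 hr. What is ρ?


ρ = λ/μ = 59.67/201.4 = 0.2963

Final: 0.2963


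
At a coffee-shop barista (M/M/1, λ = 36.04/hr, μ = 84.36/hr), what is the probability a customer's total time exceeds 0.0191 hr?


W ~ Exponential(μ−λ) for M/M/1.
μ − λ = 84.36 − 36.04 = 48.3200
P(W > t) = e^{−(μ−λ)t} = e^{−0.9229} = 0.397360

Final: 0.397360


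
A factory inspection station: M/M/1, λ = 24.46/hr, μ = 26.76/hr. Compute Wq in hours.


ρ = 24.46/26.76 = 0.9141
Wq = ρ/(μ−λ) = 0.9141/(26.76 − 24.46) = 0.9141/2.30 = 0.3974 hr

Final: 0.3974 hr


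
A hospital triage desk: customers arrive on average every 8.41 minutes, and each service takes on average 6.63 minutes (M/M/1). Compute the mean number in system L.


λ = 60/8.41 = 7.1344 /hr
μ = 60/6.63 = 9.0498 /hr
ρ = λ/μ = 7.1344/9.0498 = 0.7883
L = ρ/(1−ρ) = 0.7883/0.2117 = 3.7247

Final: 3.7247


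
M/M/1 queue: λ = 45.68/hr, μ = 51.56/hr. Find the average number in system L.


ρ = λ/μ = 45.68/51.56 = 0.8860
L = ρ/(1−ρ) = 0.8860/(1 − 0.8860) = 0.8860/0.1140 = 7.7687

Final: 7.7687


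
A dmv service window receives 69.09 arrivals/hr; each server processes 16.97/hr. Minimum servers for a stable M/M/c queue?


Stability requires cμ > λ ⇔ c > λ/μ.
λ/μ = 69.09/16.97 = 4.0713
Minimum integer c = ⌊4.0713⌋ + 1 = 5
Check: 5·16.97 = 84.85 > 69.09, while 4·16.97 = 67.88 ≤ 69.09

Final: 5 servers


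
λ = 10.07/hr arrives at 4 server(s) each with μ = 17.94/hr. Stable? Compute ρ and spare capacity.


Total capacity cμ = 4·17.94 = 71.76/hr
ρ = λ/(cμ) = 10.07/71.76 = 0.1403
Stable ⇔ ρ < 1: YES
Spare capacity = cμ − λ = 71.76 − 10.07 = 61.69/hr

Final: ρ = 0.1403; stable; margin = 61.69/hr


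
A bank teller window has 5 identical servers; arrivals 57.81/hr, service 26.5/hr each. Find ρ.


ρ = λ/(cμ) = 57.81/(5·26.5) = 57.81/132.50 = 0.4363

Final: 0.4363


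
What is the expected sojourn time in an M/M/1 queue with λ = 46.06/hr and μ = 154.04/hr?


W = 1/(μ−λ) = 1/(154.04 − 46.06) = 1/107.98 = 0.009261 hr

Final: 0.009261 hr


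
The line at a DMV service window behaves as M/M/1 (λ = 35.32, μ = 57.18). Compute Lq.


ρ = 35.32/57.18 = 0.6177
Lq = ρ²/(1−ρ) = 0.3816/0.3823 = 0.9980

Final: 0.9980


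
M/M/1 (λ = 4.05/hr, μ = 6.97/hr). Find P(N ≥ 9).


ρ = 4.05/6.97 = 0.5811
P(N ≥ n) = ρ^n = 0.5811^9 = 0.007551

Final: 0.007551


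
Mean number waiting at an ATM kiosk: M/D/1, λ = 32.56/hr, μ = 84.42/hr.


ρ = 32.56/84.42 = 0.3857
M/D/1: Lq = ρ²/(2(1−ρ)) = 0.1488/(2·0.6143) = 0.12108

Final: 0.12108


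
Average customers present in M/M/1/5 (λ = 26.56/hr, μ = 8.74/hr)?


ρ = 26.56/8.74 = 3.0389
L = ρ[1 − (K+1)ρ^K + Kρ^(K+1)] / [(1−ρ)(1−ρ^(K+1))]
Numerator: 3.0389·(1 − 6·259.169082 + 5·787.589338) = 7244.535380
Denominator: (-2.0389)·(-786.589338) = 1603.778262
L = 7244.535380/1603.778262 = 4.5172

Final: 4.5172


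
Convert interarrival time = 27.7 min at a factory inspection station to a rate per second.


λ = 1/(interarrival time) in consistent units.
1 second = 0.0166667 min, so λ = 0.0166667/27.7 = 0.0006017 per second

Final: 0.0006017 /sec


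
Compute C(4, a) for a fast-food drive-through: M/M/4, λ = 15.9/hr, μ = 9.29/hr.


a = λ/μ = 1.7115; ρ = a/4 = 0.4279
P₀ = 0.177409 (from M/M/c formula)
C(c,a) = [a^c/(c!(1−ρ))]·P₀ = [8.58076/(24·0.5721)]·0.177409
= 0.62492·0.177409 = 0.110867

Final: 0.110867


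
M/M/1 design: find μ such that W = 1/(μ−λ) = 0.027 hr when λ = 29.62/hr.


W = 1/(μ−λ) ⇒ μ − λ = 1/W = 1/0.027 = 37.0370
μ = λ + 1/W = 29.62 + 37.0370 = 66.6570 per hr

Final: 66.6570 /hr


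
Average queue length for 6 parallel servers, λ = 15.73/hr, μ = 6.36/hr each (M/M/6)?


a = λ/μ = 2.4733; ρ = a/6 = 0.4122
P₀ = 0.083861
Lq = P₀·a^c·ρ / (c!·(1−ρ)²) = 0.083861·228.89149·0.4122/(720·0.34550)
= 0.03181

Final: 0.03181


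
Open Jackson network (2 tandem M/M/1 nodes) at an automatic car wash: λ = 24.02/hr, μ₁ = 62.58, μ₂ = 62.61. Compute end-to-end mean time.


Each node sees arrival rate λ = 24.02/hr (tandem ⇒ throughput preserved).
W₁ = 1/(μ₁−λ) = 1/(62.58−24.02) = 0.02593 hr
W₂ = 1/(μ₂−λ) = 1/(62.61−24.02) = 0.02591 hr
W_total = W₁ + W₂ = 0.02593 + 0.02591 = 0.05185 hr

Final: 0.05185 hr


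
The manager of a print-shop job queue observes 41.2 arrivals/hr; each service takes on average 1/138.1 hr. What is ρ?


ρ = λ/μ = 41.2/138.1 = 0.2983

Final: 0.2983


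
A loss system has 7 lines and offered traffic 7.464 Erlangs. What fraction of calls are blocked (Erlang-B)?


B(c,a) = (a^c/c!) / Σ_{k=0}^{c} a^k/k!
a^7/7! = 256.077180
Σ terms (k=0..7): 1.00000 + 7.46400 + 27.85565 + 69.30485 + 129.32285 + 193.05316 + 240.15813 + 256.07718 = 924.235818
B = 256.077180/924.235818 = 0.277069

Final: 0.277069


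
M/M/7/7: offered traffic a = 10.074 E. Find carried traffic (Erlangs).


B(7,10.074) = 0.412326 (Erlang-B)
Carried load = a(1 − B) = 10.074·(1 − 0.412326) = 10.074·0.587674 = 5.9202 E

Final: 5.9202 Erlangs


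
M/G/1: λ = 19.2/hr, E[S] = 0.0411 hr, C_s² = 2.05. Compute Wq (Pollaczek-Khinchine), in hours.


ρ = λ·E[S] = 19.2·0.0411 = 0.7891
E[S²] = E[S]²(1+C_s²) = 0.0411²·(1+2.05) = 0.005152
Wq = λ·E[S²]/(2(1−ρ)) = 19.2·0.005152/(2·0.2109) = 0.23454 hr

Final: 0.23454 hr


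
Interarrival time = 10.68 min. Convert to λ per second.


λ = 1/(interarrival time) in consistent units.
1 second = 0.0166667 min, so λ = 0.0166667/10.68 = 0.001561 per second

Final: 0.001561 /sec


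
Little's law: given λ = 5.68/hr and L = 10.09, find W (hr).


W = L/λ = 10.09/5.68 = 1.7764 hr

Final: 1.7764 hr


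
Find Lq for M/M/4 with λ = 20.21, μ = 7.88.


a = λ/μ = 2.5647; ρ = a/4 = 0.6412
P₀ = 0.068075
Lq = P₀·a^c·ρ / (c!·(1−ρ)²) = 0.068075·43.26736·0.6412/(24·0.12875)
= 0.61118

Final: 0.61118


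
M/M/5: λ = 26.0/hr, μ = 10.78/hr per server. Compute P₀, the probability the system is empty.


a = λ/μ = 26.0/10.78 = 2.4119; ρ = a/c = 0.4824
Σ_{k=0}^{4} a^k/k! (terms k=0..4) = 1.00000 + 2.41187 + 2.90857 + 2.33837 + 1.40996 = 10.06877
Tail: a^5/(5!(1−ρ)) = 81.61555/(120·0.5176) = 1.31394
P₀ = 1/(10.06877 + 1.31394) = 1/11.38271 = 0.087853

Final: 0.087853


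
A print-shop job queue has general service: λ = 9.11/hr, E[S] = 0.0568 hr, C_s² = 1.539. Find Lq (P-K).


ρ = λ·E[S] = 9.11·0.0568 = 0.5174
Lq = ρ²(1+C_s²)/(2(1−ρ)) = 0.2678·(1+1.539)/(2·0.4826)
= 0.2678·2.5390/0.9651 = 0.70440

Final: 0.70440


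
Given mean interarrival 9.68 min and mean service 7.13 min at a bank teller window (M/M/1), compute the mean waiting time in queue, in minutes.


λ = 60/9.68 = 6.1983 /hr
μ = 60/7.13 = 8.4151 /hr
ρ = λ/μ = 6.1983/8.4151 = 0.7366
Wq = ρ/(μ−λ) = 0.7366/(8.4151−6.1983) = 0.33227 hr
In minutes: 0.33227·60 = 19.936 min

Final: 19.936 min


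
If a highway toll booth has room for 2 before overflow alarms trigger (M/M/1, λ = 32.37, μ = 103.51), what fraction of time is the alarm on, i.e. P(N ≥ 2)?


ρ = 32.37/103.51 = 0.3127
P(N ≥ n) = ρ^n = 0.3127^2 = 0.097796

Final: 0.097796


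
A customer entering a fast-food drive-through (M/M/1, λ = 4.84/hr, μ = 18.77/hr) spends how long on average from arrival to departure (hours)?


W = 1/(μ−λ) = 1/(18.77 − 4.84) = 1/13.93 = 0.07179 hr

Final: 0.07179 hr


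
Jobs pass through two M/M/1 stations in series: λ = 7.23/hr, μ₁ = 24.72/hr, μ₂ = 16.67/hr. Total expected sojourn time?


Each node sees arrival rate λ = 7.23/hr (tandem ⇒ throughput preserved).
W₁ = 1/(μ₁−λ) = 1/(24.72−7.23) = 0.05718 hr
W₂ = 1/(μ₂−λ) = 1/(16.67−7.23) = 0.10593 hr
W_total = W₁ + W₂ = 0.05718 + 0.10593 = 0.16311 hr

Final: 0.16311 hr


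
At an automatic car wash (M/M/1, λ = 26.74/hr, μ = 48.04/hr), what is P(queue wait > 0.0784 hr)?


ρ = 26.74/48.04 = 0.5566
P(Wq > t) = ρ·e^{−(μ−λ)t} = 0.5566·e^{−1.6699}
= 0.5566·0.188262 = 0.104790

Final: 0.104790


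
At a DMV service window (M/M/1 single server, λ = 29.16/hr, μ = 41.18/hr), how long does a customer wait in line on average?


ρ = 29.16/41.18 = 0.7081
Wq = ρ/(μ−λ) = 0.7081/(41.18 − 29.16) = 0.7081/12.02 = 0.05891 hr

Final: 0.05891 hr


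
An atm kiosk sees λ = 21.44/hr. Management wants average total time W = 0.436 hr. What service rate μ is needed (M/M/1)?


W = 1/(μ−λ) ⇒ μ − λ = 1/W = 1/0.436 = 2.2936
μ = λ + 1/W = 21.44 + 2.2936 = 23.7336 per hr

Final: 23.7336 /hr


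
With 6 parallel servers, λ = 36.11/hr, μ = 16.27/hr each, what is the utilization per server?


ρ = λ/(cμ) = 36.11/(6·16.27) = 36.11/97.62 = 0.3699

Final: 0.3699


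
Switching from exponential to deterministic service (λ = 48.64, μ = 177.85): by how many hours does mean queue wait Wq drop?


ρ = 48.64/177.85 = 0.2735
Wq(M/M/1) = ρ/(μ−λ) = 0.2735/129.21 = 0.002117 hr
Wq(M/D/1) = ρ/(2(μ−λ)) = 0.001058 hr
Savings = 0.002117 − 0.001058 = 0.001058 hr

Final: 0.001058 hr


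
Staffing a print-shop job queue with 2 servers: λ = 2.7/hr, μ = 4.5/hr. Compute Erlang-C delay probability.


a = λ/μ = 0.6000; ρ = a/2 = 0.3000
P₀ = 0.538462 (from M/M/c formula)
C(c,a) = [a^c/(c!(1−ρ))]·P₀ = [0.36000/(2·0.7000)]·0.538462
= 0.25714·0.538462 = 0.138462

Final: 0.138462


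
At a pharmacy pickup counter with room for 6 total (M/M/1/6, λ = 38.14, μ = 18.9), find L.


ρ = 38.14/18.9 = 2.0180
L = ρ[1 − (K+1)ρ^K + Kρ^(K+1)] / [(1−ρ)(1−ρ^(K+1))]
Numerator: 2.0180·(1 − 7·67.532575 + 6·136.280021) = 698.127684
Denominator: (-1.0180)·(-135.280021) = 137.713630
L = 698.127684/137.713630 = 5.0694

Final: 5.0694


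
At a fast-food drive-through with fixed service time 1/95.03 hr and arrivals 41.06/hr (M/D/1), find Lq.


ρ = 41.06/95.03 = 0.4321
M/D/1: Lq = ρ²/(2(1−ρ)) = 0.1867/(2·0.5679) = 0.16436

Final: 0.16436


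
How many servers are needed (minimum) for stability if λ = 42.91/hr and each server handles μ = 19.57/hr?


Stability requires cμ > λ ⇔ c > λ/μ.
λ/μ = 42.91/19.57 = 2.1926
Minimum integer c = ⌊2.1926⌋ + 1 = 3
Check: 3·19.57 = 58.71 > 42.91, while 2·19.57 = 39.14 ≤ 42.91

Final: 3 servers


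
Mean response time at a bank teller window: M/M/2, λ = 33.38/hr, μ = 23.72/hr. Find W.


a = 1.4073; ρ = 0.7036; P₀ = 0.173967
Lq = P₀·a^c·ρ/(c!(1−ρ)²) = 1.37988
Wq = Lq/λ = 1.37988/33.38 = 0.04134 hr
W = Wq + 1/μ = 0.04134 + 0.04216 = 0.08350 hr

Final: 0.08350 hr


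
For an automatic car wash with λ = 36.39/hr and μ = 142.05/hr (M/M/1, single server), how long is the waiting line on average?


ρ = 36.39/142.05 = 0.2562
Lq = ρ²/(1−ρ) = 0.06563/0.7438 = 0.08823

Final: 0.08823


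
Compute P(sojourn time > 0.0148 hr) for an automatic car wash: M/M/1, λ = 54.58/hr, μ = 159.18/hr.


W ~ Exponential(μ−λ) for M/M/1.
μ − λ = 159.18 − 54.58 = 104.6000
P(W > t) = e^{−(μ−λ)t} = e^{−1.5481} = 0.212656

Final: 0.212656


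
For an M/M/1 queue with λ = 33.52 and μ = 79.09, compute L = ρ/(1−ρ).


ρ = λ/μ = 33.52/79.09 = 0.4238
L = ρ/(1−ρ) = 0.4238/(1 − 0.4238) = 0.4238/0.5762 = 0.7356

Final: 0.7356


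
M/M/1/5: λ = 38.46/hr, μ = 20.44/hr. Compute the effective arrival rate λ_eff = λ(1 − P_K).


ρ = 1.8816; P_K = (1−ρ)ρ^5/(1−ρ^6) = 0.479340
λ_eff = λ(1 − P_K) = 38.46·(1 − 0.479340) = 38.46·0.520660 = 20.0246 /hr

Final: 20.0246 /hr


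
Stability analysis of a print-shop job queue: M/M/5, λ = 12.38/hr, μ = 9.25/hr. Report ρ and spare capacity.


Total capacity cμ = 5·9.25 = 46.25/hr
ρ = λ/(cμ) = 12.38/46.25 = 0.2677
Stable ⇔ ρ < 1: YES
Spare capacity = cμ − λ = 46.25 − 12.38 = 33.87/hr

Final: ρ = 0.2677; stable; margin = 33.87/hr


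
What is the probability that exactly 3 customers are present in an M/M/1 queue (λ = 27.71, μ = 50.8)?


ρ = 27.71/50.8 = 0.5455
P_n = (1−ρ)·ρ^n = (1 − 0.5455)·0.5455^3 = 0.4545·0.162300 = 0.073770

Final: 0.073770


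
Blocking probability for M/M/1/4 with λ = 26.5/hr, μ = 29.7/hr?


ρ = λ/μ = 26.5/29.7 = 0.8923
P_K = (1−ρ)ρ^K/(1−ρ^(K+1)) = (0.1077·0.633808)/(1 − 0.565519)
= 0.068289/0.434481 = 0.157174

Final: 0.157174


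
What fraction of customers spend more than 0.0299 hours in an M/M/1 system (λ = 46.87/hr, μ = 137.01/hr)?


W ~ Exponential(μ−λ) for M/M/1.
μ − λ = 137.01 − 46.87 = 90.1400
P(W > t) = e^{−(μ−λ)t} = e^{−2.6952} = 0.067530

Final: 0.067530


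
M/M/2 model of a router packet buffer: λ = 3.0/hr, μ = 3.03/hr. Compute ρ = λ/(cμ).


ρ = λ/(cμ) = 3.0/(2·3.03) = 3.0/6.06 = 0.4950

Final: 0.4950


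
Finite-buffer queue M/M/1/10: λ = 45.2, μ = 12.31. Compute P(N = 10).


ρ = λ/μ = 45.2/12.31 = 3.6718
P_K = (1−ρ)ρ^K/(1−ρ^(K+1)) = (-2.6718·445454.980279)/(1 − 1635626.735061)
= -1190171.754782/-1635625.735061 = 0.727655

Final: 0.727655


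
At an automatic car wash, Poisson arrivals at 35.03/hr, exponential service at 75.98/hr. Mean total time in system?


W = 1/(μ−λ) = 1/(75.98 − 35.03) = 1/40.95 = 0.02442 hr

Final: 0.02442 hr


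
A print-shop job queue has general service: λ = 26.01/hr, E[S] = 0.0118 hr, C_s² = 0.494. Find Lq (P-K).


ρ = λ·E[S] = 26.01·0.0118 = 0.3069
Lq = ρ²(1+C_s²)/(2(1−ρ)) = 0.09420·(1+0.494)/(2·0.6931)
= 0.09420·1.4940/1.3862 = 0.10153

Final: 0.10153


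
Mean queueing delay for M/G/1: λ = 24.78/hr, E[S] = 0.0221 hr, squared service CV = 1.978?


ρ = λ·E[S] = 24.78·0.0221 = 0.5476
E[S²] = E[S]²(1+C_s²) = 0.0221²·(1+1.978) = 0.001454
Wq = λ·E[S²]/(2(1−ρ)) = 24.78·0.001454/(2·0.4524) = 0.03984 hr

Final: 0.03984 hr


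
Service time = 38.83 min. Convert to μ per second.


μ = 1/(service time) in consistent units.
1 second = 0.0166667 min, so μ = 0.0166667/38.83 = 0.0004292 per second

Final: 0.0004292 /sec


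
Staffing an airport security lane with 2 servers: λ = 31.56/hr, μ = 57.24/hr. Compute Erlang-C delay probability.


a = λ/μ = 0.5514; ρ = a/2 = 0.2757
P₀ = 0.567790 (from M/M/c formula)
C(c,a) = [a^c/(c!(1−ρ))]·P₀ = [0.30400/(2·0.7243)]·0.567790
= 0.20985·0.567790 = 0.119152

Final: 0.119152


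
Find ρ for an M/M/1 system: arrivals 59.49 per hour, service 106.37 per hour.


ρ = λ/μ = 59.49/106.37 = 0.5593

Final: 0.5593


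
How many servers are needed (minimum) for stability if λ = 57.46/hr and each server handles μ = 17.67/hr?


Stability requires cμ > λ ⇔ c > λ/μ.
λ/μ = 57.46/17.67 = 3.2518
Minimum integer c = ⌊3.2518⌋ + 1 = 4
Check: 4·17.67 = 70.68 > 57.46, while 3·17.67 = 53.01 ≤ 57.46

Final: 4 servers


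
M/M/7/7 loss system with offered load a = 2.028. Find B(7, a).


B(c,a) = (a^c/c!) / Σ_{k=0}^{c} a^k/k!
a^7/7! = 0.027993
Σ terms (k=0..7): 1.00000 + 2.02800 + 2.05639 + 1.39012 + 0.70479 + 0.28586 + 0.09662 + 0.02799 = 7.589782
B = 0.027993/7.589782 = 0.003688

Final: 0.003688


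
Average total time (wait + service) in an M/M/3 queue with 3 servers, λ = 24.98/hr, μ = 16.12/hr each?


a = 1.5496; ρ = 0.5165; P₀ = 0.198683
Lq = P₀·a^c·ρ/(c!(1−ρ)²) = 0.27232
Wq = Lq/λ = 0.27232/24.98 = 0.01090 hr
W = Wq + 1/μ = 0.01090 + 0.06203 = 0.07294 hr

Final: 0.07294 hr


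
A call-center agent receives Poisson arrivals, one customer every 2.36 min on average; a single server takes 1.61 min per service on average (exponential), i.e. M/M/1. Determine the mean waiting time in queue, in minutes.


λ = 60/2.36 = 25.4237 /hr
μ = 60/1.61 = 37.2671 /hr
ρ = λ/μ = 25.4237/37.2671 = 0.6822
Wq = ρ/(μ−λ) = 0.6822/(37.2671−25.4237) = 0.05760 hr
In minutes: 0.05760·60 = 3.456 min

Final: 3.456 min


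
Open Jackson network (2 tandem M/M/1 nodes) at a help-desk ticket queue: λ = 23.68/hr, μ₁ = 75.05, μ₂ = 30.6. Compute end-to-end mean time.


Each node sees arrival rate λ = 23.68/hr (tandem ⇒ throughput preserved).
W₁ = 1/(μ₁−λ) = 1/(75.05−23.68) = 0.01947 hr
W₂ = 1/(μ₂−λ) = 1/(30.6−23.68) = 0.14451 hr
W_total = W₁ + W₂ = 0.01947 + 0.14451 = 0.16398 hr

Final: 0.16398 hr


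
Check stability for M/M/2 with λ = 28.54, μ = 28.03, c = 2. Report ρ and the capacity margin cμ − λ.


Total capacity cμ = 2·28.03 = 56.06/hr
ρ = λ/(cμ) = 28.54/56.06 = 0.5091
Stable ⇔ ρ < 1: YES
Spare capacity = cμ − λ = 56.06 − 28.54 = 27.52/hr

Final: ρ = 0.5091; stable; margin = 27.52/hr


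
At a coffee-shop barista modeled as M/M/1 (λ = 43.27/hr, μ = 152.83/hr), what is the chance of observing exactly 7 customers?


ρ = 43.27/152.83 = 0.2831
P_n = (1−ρ)·ρ^n = (1 − 0.2831)·0.2831^7 = 0.7169·0.0001458 = 0.0001045

Final: 0.0001045


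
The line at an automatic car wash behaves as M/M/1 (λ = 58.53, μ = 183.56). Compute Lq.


ρ = 58.53/183.56 = 0.3189
Lq = ρ²/(1−ρ) = 0.1017/0.6811 = 0.1493

Final: 0.1493


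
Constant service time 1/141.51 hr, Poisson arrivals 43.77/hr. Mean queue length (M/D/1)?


ρ = 43.77/141.51 = 0.3093
M/D/1: Lq = ρ²/(2(1−ρ)) = 0.09567/(2·0.6907) = 0.06926

Final: 0.06926


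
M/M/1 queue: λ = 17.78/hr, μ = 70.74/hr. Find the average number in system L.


ρ = λ/μ = 17.78/70.74 = 0.2513
L = ρ/(1−ρ) = 0.2513/(1 − 0.2513) = 0.2513/0.7487 = 0.3357

Final: 0.3357


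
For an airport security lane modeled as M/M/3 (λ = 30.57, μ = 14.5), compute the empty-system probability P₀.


a = λ/μ = 30.57/14.5 = 2.1083; ρ = a/c = 0.7028
Σ_{k=0}^{2} a^k/k! (terms k=0..2) = 1.00000 + 2.10828 + 2.22241 = 5.33069
Tail: a^3/(3!(1−ρ)) = 9.37092/(6·0.2972) = 5.25438
P₀ = 1/(5.33069 + 5.25438) = 1/10.58507 = 0.094473

Final: 0.094473


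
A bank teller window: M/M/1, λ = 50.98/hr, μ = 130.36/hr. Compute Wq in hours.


ρ = 50.98/130.36 = 0.3911
Wq = ρ/(μ−λ) = 0.3911/(130.36 − 50.98) = 0.3911/79.38 = 0.004927 hr

Final: 0.004927 hr


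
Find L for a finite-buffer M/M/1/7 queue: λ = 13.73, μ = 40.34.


ρ = 13.73/40.34 = 0.3404
L = ρ[1 − (K+1)ρ^K + Kρ^(K+1)] / [(1−ρ)(1−ρ^(K+1))]
Numerator: 0.3404·(1 − 8·0.0005291 + 7·0.0001801) = 0.339345
Denominator: (0.6596)·(0.999820) = 0.659524
L = 0.339345/0.659524 = 0.5145

Final: 0.5145


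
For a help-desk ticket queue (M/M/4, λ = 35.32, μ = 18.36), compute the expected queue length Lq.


a = λ/μ = 1.9237; ρ = a/4 = 0.4809
P₀ = 0.141640
Lq = P₀·a^c·ρ / (c!·(1−ρ)²) = 0.141640·13.69595·0.4809/(24·0.26943)
= 0.14428

Final: 0.14428


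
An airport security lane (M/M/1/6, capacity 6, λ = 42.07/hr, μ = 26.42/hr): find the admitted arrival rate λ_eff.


ρ = 1.5924; P_K = (1−ρ)ρ^6/(1−ρ^7) = 0.386904
λ_eff = λ(1 − P_K) = 42.07·(1 − 0.386904) = 42.07·0.613096 = 25.7930 /hr

Final: 25.7930 /hr


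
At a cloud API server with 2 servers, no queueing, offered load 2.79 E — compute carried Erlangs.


B(2,2.79) = 0.506642 (Erlang-B)
Carried load = a(1 − B) = 2.79·(1 − 0.506642) = 2.79·0.493358 = 1.3765 E

Final: 1.3765 Erlangs


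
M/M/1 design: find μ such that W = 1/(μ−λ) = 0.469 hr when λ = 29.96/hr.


W = 1/(μ−λ) ⇒ μ − λ = 1/W = 1/0.469 = 2.1322
μ = λ + 1/W = 29.96 + 2.1322 = 32.0922 per hr

Final: 32.0922 /hr


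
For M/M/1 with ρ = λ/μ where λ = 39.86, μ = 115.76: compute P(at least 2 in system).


ρ = 39.86/115.76 = 0.3443
P(N ≥ n) = ρ^n = 0.3443^2 = 0.118565

Final: 0.118565


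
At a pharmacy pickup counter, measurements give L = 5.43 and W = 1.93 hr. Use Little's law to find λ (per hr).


λ = L/W = 5.43/1.93 = 2.8135 /hr

Final: 2.8135 /hr


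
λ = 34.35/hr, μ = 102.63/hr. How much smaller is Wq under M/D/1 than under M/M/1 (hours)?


ρ = 34.35/102.63 = 0.3347
Wq(M/M/1) = ρ/(μ−λ) = 0.3347/68.28 = 0.004902 hr
Wq(M/D/1) = ρ/(2(μ−λ)) = 0.002451 hr
Savings = 0.004902 − 0.002451 = 0.002451 hr

Final: 0.002451 hr


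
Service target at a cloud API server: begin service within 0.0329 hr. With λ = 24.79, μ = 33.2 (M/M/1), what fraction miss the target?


ρ = 24.79/33.2 = 0.7467
P(Wq > t) = ρ·e^{−(μ−λ)t} = 0.7467·e^{−0.2767}
= 0.7467·0.758290 = 0.566205

Final: 0.566205


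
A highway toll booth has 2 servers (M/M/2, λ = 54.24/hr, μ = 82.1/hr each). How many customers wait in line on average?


a = λ/μ = 0.6607; ρ = a/2 = 0.3303
P₀ = 0.503388
Lq = P₀·a^c·ρ / (c!·(1−ρ)²) = 0.503388·0.43647·0.3303/(2·0.44846)
= 0.08092

Final: 0.08092


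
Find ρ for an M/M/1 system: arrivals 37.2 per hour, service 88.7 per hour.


ρ = λ/μ = 37.2/88.7 = 0.4194

Final: 0.4194


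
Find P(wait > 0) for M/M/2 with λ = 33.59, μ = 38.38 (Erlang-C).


a = λ/μ = 0.8752; ρ = a/2 = 0.4376
P₀ = 0.391210 (from M/M/c formula)
C(c,a) = [a^c/(c!(1−ρ))]·P₀ = [0.76597/(2·0.5624)]·0.391210
= 0.68098·0.391210 = 0.266405

Final: 0.266405


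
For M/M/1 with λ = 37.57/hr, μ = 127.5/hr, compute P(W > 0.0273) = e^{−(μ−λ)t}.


W ~ Exponential(μ−λ) for M/M/1.
μ − λ = 127.5 − 37.57 = 89.9300
P(W > t) = e^{−(μ−λ)t} = e^{−2.4551} = 0.085856

Final: 0.085856


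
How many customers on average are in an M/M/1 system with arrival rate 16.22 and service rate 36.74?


ρ = λ/μ = 16.22/36.74 = 0.4415
L = ρ/(1−ρ) = 0.4415/(1 − 0.4415) = 0.4415/0.5585 = 0.7904

Final: 0.7904


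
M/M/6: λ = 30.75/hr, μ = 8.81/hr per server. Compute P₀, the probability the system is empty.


a = λ/μ = 30.75/8.81 = 3.4904; ρ = a/c = 0.5817
Σ_{k=0}^{5} a^k/k! (terms k=0..5) = 1.00000 + 3.49035 + 6.09128 + 7.08690 + 6.18394 + 4.31683 = 28.16930
Tail: a^6/(6!(1−ρ)) = 1808.07012/(720·0.4183) = 6.00373
P₀ = 1/(28.16930 + 6.00373) = 1/34.17304 = 0.029263

Final: 0.029263


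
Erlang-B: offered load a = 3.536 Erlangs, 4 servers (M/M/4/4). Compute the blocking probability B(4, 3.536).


B(c,a) = (a^c/c!) / Σ_{k=0}^{c} a^k/k!
a^4/4! = 6.513850
Σ terms (k=0..4): 1.00000 + 3.53600 + 6.25165 + 7.36861 + 6.51385 = 24.670108
B = 6.513850/24.670108 = 0.264038

Final: 0.264038


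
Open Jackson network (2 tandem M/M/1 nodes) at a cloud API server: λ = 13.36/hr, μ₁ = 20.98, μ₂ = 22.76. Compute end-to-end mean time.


Each node sees arrival rate λ = 13.36/hr (tandem ⇒ throughput preserved).
W₁ = 1/(μ₁−λ) = 1/(20.98−13.36) = 0.13123 hr
W₂ = 1/(μ₂−λ) = 1/(22.76−13.36) = 0.10638 hr
W_total = W₁ + W₂ = 0.13123 + 0.10638 = 0.23762 hr

Final: 0.23762 hr


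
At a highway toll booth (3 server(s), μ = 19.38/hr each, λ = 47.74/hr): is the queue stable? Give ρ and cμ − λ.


Total capacity cμ = 3·19.38 = 58.14/hr
ρ = λ/(cμ) = 47.74/58.14 = 0.8211
Stable ⇔ ρ < 1: YES
Spare capacity = cμ − λ = 58.14 − 47.74 = 10.40/hr

Final: ρ = 0.8211; stable; margin = 10.40/hr


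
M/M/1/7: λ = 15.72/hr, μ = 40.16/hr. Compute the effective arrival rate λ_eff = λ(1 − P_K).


ρ = 0.3914; P_K = (1−ρ)ρ^7/(1−ρ^8) = 0.0008574
λ_eff = λ(1 − P_K) = 15.72·(1 − 0.0008574) = 15.72·0.999143 = 15.7065 /hr

Final: 15.7065 /hr


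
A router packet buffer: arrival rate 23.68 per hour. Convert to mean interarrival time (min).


Mean interarrival time = 1/λ = 1/23.68 hour = 0.04223 hour
In minutes: 0.04223 × 60 = 2.5338 min

Final: 2.5338 min
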